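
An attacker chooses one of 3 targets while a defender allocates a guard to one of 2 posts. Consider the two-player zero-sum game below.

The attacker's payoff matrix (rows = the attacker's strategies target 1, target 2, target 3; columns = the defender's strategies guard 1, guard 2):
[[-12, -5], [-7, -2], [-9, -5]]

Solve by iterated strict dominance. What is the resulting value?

-7

Row target 3 is strictly dominated by row target 2 (-7>-9, -2>-5); eliminate target 3.
Column guard 2 is strictly dominated by guard 1 for the defender (-12<-5, -7<-2); eliminate guard 2.
Row target 1 is strictly dominated by row target 2 (-7>-12); eliminate target 1.
Only (target 2, guard 1) remains, with payoff -7.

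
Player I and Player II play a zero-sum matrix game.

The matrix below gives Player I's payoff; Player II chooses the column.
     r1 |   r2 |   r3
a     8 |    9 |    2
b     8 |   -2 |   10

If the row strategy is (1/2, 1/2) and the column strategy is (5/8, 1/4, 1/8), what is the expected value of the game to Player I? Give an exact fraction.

Against (5/8, 1/4, 1/8), each row's expected payoff is a: 15/2; b: 23/4.
Taking the (1/2, 1/2)-weighted average: (1/2)·(15/2) + (1/2)·(23/4) = 53/8.

53/8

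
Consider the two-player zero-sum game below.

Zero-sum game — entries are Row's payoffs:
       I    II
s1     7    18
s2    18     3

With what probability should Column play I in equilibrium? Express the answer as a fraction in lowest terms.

Row minima are 7 and 3, so Row's maximin is 7; column maxima are 18 and 18, so Column's minimax is 18. These differ, so the equilibrium is in mixed strategies.
Let Column play I with probability q. Row is indifferent when 7q + 18(1−q) = 18q + 3(1−q), giving q = 15/26.

15/26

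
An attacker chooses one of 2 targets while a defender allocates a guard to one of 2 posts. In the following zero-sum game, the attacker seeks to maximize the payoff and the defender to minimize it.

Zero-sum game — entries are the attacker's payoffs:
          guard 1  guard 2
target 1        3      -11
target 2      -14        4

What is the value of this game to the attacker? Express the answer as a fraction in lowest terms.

-71/16

Row minima are -11 and -14, so the attacker's maximin is -11; column maxima are 3 and 4, so the defender's minimax is 3. These differ, so the equilibrium is in mixed strategies.
Let the attacker play target 1 with probability p. The defender is indifferent when 3p − 14(1−p) = −11p + 4(1−p), giving p = 9/16.
Let the defender play guard 1 with probability q. The attacker is indifferent when 3q − 11(1−q) = −14q + 4(1−q), giving q = 15/32.
The value is 3·(15/32) + (-11)·(17/32) = -71/16.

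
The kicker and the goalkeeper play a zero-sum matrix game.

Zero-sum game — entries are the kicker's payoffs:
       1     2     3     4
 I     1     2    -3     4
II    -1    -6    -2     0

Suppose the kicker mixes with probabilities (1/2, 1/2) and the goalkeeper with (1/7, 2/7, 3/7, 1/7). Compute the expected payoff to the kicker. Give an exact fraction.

-19/14

Against (1/7, 2/7, 3/7, 1/7), each row's expected payoff is I: 0; II: -19/7.
Taking the (1/2, 1/2)-weighted average: (1/2)·(0) + (1/2)·(-19/7) = -19/14.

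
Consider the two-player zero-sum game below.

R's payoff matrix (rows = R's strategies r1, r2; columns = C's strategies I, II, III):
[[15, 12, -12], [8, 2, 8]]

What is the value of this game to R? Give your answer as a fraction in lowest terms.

Column I is strictly dominated by II for C (it gives R more in every row).
The remaining 2×2 game on (r1, r2) × (II, III) has no saddle point. Let R play r1 with probability p; indifference gives 12p + 2(1−p) = −12p + 8(1−p), so p = 1/5.
Similarly C's optimal q on II is 2/3, and the value is 12·(2/3) + (-12)·(1/3) = 4.

4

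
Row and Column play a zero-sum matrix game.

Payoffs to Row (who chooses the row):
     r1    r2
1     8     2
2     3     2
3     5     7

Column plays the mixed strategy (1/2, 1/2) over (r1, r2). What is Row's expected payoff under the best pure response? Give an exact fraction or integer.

6

1: (8)·(1/2) + (2)·(1/2) = 5.
2: (3)·(1/2) + (2)·(1/2) = 5/2.
3: (5)·(1/2) + (7)·(1/2) = 6.
The best pure response is 3 with expected payoff 6.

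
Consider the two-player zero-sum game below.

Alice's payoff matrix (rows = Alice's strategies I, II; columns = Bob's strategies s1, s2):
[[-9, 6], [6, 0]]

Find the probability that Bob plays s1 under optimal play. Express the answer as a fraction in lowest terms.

2/7

Row minima are -9 and 0, so Alice's maximin is 0; column maxima are 6 and 6, so Bob's minimax is 6. These differ, so the equilibrium is in mixed strategies.
Let Bob play s1 with probability q. Alice is indifferent when −9q + 6(1−q) = 6q, giving q = 2/7.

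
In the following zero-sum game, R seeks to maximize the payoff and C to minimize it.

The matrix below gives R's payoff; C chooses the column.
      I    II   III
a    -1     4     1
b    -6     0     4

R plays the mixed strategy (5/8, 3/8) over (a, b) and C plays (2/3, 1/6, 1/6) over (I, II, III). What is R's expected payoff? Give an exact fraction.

-55/48

Against (2/3, 1/6, 1/6), each row's expected payoff is a: 1/6; b: -10/3.
Taking the (5/8, 3/8)-weighted average: (5/8)·(1/6) + (3/8)·(-10/3) = -55/48.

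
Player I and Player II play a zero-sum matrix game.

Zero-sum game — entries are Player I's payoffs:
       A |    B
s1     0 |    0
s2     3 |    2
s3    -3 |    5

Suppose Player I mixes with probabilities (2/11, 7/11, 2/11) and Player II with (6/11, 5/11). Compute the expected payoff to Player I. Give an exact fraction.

Against (6/11, 5/11), each row's expected payoff is s1: 0; s2: 28/11; s3: 7/11.
Taking the (2/11, 7/11, 2/11)-weighted average: (2/11)·(0) + (7/11)·(28/11) + (2/11)·(7/11) = 210/121.

210/121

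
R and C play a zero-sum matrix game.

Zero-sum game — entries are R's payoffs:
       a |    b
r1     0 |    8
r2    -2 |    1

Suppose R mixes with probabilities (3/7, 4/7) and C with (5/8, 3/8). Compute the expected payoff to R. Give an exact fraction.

11/14

Against (5/8, 3/8), each row's expected payoff is r1: 3; r2: -7/8.
Taking the (3/7, 4/7)-weighted average: (3/7)·(3) + (4/7)·(-7/8) = 11/14.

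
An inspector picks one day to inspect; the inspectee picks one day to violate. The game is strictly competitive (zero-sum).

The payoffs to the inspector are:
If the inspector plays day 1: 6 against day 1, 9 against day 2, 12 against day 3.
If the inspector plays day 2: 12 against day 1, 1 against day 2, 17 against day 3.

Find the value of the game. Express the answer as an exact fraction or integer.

Column day 3 is strictly dominated by day 1 for the inspectee (it gives the inspector more in every row).
The remaining 2×2 game on (day 1, day 2) × (day 1, day 2) has no saddle point. Let the inspector play day 1 with probability p; indifference gives 6p + 12(1−p) = 9p + (1−p), so p = 11/14.
Similarly the inspectee's optimal q on day 1 is 4/7, and the value is 6·(4/7) + (9)·(3/7) = 51/7.

51/7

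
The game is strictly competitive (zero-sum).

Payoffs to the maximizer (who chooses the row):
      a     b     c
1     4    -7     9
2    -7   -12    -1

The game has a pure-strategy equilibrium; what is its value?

Row minima: -7, -12 → the maximizer's maximin is -7.
Column maxima: 4, -7, 9 → the minimizer's minimax is -7.
They coincide at (1, b), so the value is -7.

-7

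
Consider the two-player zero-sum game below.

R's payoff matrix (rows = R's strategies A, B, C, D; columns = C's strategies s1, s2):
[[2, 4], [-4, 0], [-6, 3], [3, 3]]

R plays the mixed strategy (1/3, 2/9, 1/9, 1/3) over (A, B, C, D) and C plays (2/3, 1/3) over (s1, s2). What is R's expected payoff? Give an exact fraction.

Against (2/3, 1/3), each row's expected payoff is A: 8/3; B: -8/3; C: -3; D: 3.
Taking the (1/3, 2/9, 1/9, 1/3)-weighted average: (1/3)·(8/3) + (2/9)·(-8/3) + (1/9)·(-3) + (1/3)·(3) = 26/27.

26/27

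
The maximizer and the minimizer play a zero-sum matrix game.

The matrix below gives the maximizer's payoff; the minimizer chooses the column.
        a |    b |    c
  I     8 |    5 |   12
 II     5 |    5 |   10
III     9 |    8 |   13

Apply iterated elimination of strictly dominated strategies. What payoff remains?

8

Row II is strictly dominated by row III (9>5, 8>5, 13>10); eliminate II.
Column a is strictly dominated by b for the minimizer (5<8, 8<9); eliminate a.
Row I is strictly dominated by row III (8>5, 13>12); eliminate I.
Column c is strictly dominated by b for the minimizer (8<13); eliminate c.
Only (III, b) remains, with payoff 8.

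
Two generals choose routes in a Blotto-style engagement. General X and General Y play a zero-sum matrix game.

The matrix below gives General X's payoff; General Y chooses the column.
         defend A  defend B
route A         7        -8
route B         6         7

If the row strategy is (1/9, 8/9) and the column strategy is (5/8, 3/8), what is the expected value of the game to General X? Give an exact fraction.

Against (5/8, 3/8), each row's expected payoff is route A: 11/8; route B: 51/8.
Taking the (1/9, 8/9)-weighted average: (1/9)·(11/8) + (8/9)·(51/8) = 419/72.

419/72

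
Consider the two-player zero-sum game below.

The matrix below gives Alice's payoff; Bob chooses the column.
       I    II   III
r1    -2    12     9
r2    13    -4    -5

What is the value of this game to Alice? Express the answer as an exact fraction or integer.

107/29

Column II is strictly dominated by III for Bob (it gives Alice more in every row).
The remaining 2×2 game on (r1, r2) × (I, III) has no saddle point. Let Alice play r1 with probability p; indifference gives −2p + 13(1−p) = 9p − 5(1−p), so p = 18/29.
Similarly Bob's optimal q on I is 14/29, and the value is -2·(14/29) + (9)·(15/29) = 107/29.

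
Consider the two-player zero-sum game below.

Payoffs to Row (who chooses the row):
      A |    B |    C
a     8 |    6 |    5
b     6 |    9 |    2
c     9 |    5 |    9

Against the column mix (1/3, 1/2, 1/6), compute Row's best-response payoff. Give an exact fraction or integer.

a: (8)·(1/3) + (6)·(1/2) + (5)·(1/6) = 13/2.
b: (6)·(1/3) + (9)·(1/2) + (2)·(1/6) = 41/6.
c: (9)·(1/3) + (5)·(1/2) + (9)·(1/6) = 7.
The best pure response is c with expected payoff 7.

7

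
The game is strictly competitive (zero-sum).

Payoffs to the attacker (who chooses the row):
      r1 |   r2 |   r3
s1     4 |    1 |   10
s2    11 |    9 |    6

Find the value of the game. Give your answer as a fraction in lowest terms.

Column r1 is strictly dominated by r2 for the defender (it gives the attacker more in every row).
The remaining 2×2 game on (s1, s2) × (r2, r3) has no saddle point. Let the attacker play s1 with probability p; indifference gives p + 9(1−p) = 10p + 6(1−p), so p = 1/4.
Similarly the defender's optimal q on r2 is 1/3, and the value is 1·(1/3) + (10)·(2/3) = 7.

7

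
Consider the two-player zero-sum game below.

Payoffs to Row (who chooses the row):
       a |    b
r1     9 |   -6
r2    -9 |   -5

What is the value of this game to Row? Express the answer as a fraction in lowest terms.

-99/19

Row minima are -6 and -9, so Row's maximin is -6; column maxima are 9 and -5, so Column's minimax is -5. These differ, so the equilibrium is in mixed strategies.
Let Row play r1 with probability p. Column is indifferent when 9p − 9(1−p) = −6p − 5(1−p), giving p = 4/19.
Let Column play a with probability q. Row is indifferent when 9q − 6(1−q) = −9q − 5(1−q), giving q = 1/19.
The value is 9·(1/19) + (-6)·(18/19) = -99/19.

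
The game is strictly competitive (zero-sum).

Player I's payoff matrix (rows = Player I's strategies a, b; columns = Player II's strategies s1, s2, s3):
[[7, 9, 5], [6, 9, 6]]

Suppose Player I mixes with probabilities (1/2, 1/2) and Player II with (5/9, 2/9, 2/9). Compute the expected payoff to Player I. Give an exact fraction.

Against (5/9, 2/9, 2/9), each row's expected payoff is a: 7; b: 20/3.
Taking the (1/2, 1/2)-weighted average: (1/2)·(7) + (1/2)·(20/3) = 41/6.

41/6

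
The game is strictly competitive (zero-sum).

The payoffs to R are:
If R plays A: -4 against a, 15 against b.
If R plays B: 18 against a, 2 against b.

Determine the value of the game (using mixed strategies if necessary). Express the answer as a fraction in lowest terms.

278/35

Row minima are -4 and 2, so R's maximin is 2; column maxima are 18 and 15, so C's minimax is 15. These differ, so the equilibrium is in mixed strategies.
Let R play A with probability p. C is indifferent when −4p + 18(1−p) = 15p + 2(1−p), giving p = 16/35.
Let C play a with probability q. R is indifferent when −4q + 15(1−q) = 18q + 2(1−q), giving q = 13/35.
The value is -4·(13/35) + (15)·(22/35) = 278/35.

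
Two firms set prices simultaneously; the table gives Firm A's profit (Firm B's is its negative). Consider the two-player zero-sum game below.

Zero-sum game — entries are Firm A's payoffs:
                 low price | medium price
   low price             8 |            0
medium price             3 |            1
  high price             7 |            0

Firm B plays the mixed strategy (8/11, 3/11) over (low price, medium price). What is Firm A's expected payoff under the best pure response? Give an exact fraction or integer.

low price: (8)·(8/11) + (0)·(3/11) = 64/11.
medium price: (3)·(8/11) + (1)·(3/11) = 27/11.
high price: (7)·(8/11) + (0)·(3/11) = 56/11.
The best pure response is low price with expected payoff 64/11.

64/11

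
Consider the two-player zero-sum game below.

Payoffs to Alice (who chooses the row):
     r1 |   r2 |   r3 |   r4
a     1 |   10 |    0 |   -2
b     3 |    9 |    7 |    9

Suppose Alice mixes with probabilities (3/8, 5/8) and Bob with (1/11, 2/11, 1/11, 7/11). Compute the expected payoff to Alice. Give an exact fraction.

Against (1/11, 2/11, 1/11, 7/11), each row's expected payoff is a: 7/11; b: 91/11.
Taking the (3/8, 5/8)-weighted average: (3/8)·(7/11) + (5/8)·(91/11) = 119/22.

119/22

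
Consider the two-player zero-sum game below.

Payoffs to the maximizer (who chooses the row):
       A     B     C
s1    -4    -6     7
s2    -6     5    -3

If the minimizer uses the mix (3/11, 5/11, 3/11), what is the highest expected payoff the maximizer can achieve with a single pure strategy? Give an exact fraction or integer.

s1: (-4)·(3/11) + (-6)·(5/11) + (7)·(3/11) = -21/11.
s2: (-6)·(3/11) + (5)·(5/11) + (-3)·(3/11) = -2/11.
The best pure response is s2 with expected payoff -2/11.

-2/11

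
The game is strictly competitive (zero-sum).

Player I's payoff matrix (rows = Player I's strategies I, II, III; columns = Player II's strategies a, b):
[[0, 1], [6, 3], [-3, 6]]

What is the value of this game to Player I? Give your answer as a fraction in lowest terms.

Row I is strictly dominated by row II, so Player I never plays it.
The remaining 2×2 game on (II, III) × (a, b) has no saddle point. Let Player I play II with probability p; indifference gives 6p − 3(1−p) = 3p + 6(1−p), so p = 3/4.
Similarly Player II's optimal q on a is 1/4, and the value is 6·(1/4) + (3)·(3/4) = 15/4.

15/4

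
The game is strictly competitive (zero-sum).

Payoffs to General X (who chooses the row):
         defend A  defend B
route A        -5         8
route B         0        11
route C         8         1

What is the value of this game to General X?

44/9

Row route A is strictly dominated by row route B, so General X never plays it.
The remaining 2×2 game on (route B, route C) × (defend A, defend B) has no saddle point. Let General X play route B with probability p; indifference gives 8(1−p) = 11p + (1−p), so p = 7/18.
Similarly General Y's optimal q on defend A is 5/9, and the value is 0·(5/9) + (11)·(4/9) = 44/9.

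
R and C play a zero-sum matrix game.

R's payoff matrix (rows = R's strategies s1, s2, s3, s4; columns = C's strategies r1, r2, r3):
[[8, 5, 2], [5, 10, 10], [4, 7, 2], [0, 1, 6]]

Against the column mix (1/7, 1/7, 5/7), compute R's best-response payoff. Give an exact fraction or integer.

s1: (8)·(1/7) + (5)·(1/7) + (2)·(5/7) = 23/7.
s2: (5)·(1/7) + (10)·(1/7) + (10)·(5/7) = 65/7.
s3: (4)·(1/7) + (7)·(1/7) + (2)·(5/7) = 3.
s4: (0)·(1/7) + (1)·(1/7) + (6)·(5/7) = 31/7.
The best pure response is s2 with expected payoff 65/7.

65/7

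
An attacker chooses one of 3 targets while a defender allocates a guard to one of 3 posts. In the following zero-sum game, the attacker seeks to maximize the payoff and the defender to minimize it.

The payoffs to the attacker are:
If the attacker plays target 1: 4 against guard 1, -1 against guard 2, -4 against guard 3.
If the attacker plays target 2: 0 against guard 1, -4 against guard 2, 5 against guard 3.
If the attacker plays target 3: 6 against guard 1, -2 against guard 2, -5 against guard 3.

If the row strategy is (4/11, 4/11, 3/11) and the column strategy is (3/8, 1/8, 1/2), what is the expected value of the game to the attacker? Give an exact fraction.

4/11

Against (3/8, 1/8, 1/2), each row's expected payoff is target 1: -5/8; target 2: 2; target 3: -1/2.
Taking the (4/11, 4/11, 3/11)-weighted average: (4/11)·(-5/8) + (4/11)·(2) + (3/11)·(-1/2) = 4/11.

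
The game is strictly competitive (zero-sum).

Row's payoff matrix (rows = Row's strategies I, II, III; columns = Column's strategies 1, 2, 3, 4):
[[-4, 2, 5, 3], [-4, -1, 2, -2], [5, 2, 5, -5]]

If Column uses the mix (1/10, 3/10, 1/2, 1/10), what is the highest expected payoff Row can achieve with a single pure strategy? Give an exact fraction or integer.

I: (-4)·(1/10) + (2)·(3/10) + (5)·(1/2) + (3)·(1/10) = 3.
II: (-4)·(1/10) + (-1)·(3/10) + (2)·(1/2) + (-2)·(1/10) = 1/10.
III: (5)·(1/10) + (2)·(3/10) + (5)·(1/2) + (-5)·(1/10) = 31/10.
The best pure response is III with expected payoff 31/10.

31/10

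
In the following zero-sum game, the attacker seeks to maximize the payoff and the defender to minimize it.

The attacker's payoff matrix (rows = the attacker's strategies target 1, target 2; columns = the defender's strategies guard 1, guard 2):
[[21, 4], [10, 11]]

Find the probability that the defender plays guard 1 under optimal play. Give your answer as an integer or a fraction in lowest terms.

7/18

Row minima are 4 and 10, so the attacker's maximin is 10; column maxima are 21 and 11, so the defender's minimax is 11. These differ, so the equilibrium is in mixed strategies.
Let the defender play guard 1 with probability q. The attacker is indifferent when 21q + 4(1−q) = 10q + 11(1−q), giving q = 7/18.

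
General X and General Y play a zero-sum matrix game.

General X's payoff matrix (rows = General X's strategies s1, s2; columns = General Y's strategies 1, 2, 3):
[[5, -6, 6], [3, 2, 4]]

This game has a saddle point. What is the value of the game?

Row minima: -6, 2 → General X's maximin is 2.
Column maxima: 5, 2, 6 → General Y's minimax is 2.
They coincide at (s2, 2), so the value is 2.

2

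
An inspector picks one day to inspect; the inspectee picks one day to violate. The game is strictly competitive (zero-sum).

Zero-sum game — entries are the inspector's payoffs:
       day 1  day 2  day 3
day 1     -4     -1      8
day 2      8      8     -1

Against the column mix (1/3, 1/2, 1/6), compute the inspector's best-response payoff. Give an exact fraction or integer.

day 1: (-4)·(1/3) + (-1)·(1/2) + (8)·(1/6) = -1/2.
day 2: (8)·(1/3) + (8)·(1/2) + (-1)·(1/6) = 13/2.
The best pure response is day 2 with expected payoff 13/2.

13/2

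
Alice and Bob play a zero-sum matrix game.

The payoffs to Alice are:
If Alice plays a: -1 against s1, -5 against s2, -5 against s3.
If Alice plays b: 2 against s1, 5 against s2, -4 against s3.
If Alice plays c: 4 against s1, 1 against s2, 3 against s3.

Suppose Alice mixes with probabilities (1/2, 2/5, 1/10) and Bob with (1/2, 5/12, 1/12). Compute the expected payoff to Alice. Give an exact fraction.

-2/15

Against (1/2, 5/12, 1/12), each row's expected payoff is a: -3; b: 11/4; c: 8/3.
Taking the (1/2, 2/5, 1/10)-weighted average: (1/2)·(-3) + (2/5)·(11/4) + (1/10)·(8/3) = -2/15.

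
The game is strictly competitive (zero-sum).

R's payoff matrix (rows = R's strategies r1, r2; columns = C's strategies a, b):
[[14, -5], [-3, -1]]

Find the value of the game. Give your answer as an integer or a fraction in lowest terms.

-29/21

Row minima are -5 and -3, so R's maximin is -3; column maxima are 14 and -1, so C's minimax is -1. These differ, so the equilibrium is in mixed strategies.
Let R play r1 with probability p. C is indifferent when 14p − 3(1−p) = −5p − (1−p), giving p = 2/21.
Let C play a with probability q. R is indifferent when 14q − 5(1−q) = −3q − (1−q), giving q = 4/21.
The value is 14·(4/21) + (-5)·(17/21) = -29/21.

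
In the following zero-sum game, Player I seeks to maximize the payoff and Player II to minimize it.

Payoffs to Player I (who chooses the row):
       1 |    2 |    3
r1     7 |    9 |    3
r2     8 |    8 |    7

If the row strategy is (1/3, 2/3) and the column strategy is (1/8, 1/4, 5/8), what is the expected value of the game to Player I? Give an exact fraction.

79/12

Against (1/8, 1/4, 5/8), each row's expected payoff is r1: 5; r2: 59/8.
Taking the (1/3, 2/3)-weighted average: (1/3)·(5) + (2/3)·(59/8) = 79/12.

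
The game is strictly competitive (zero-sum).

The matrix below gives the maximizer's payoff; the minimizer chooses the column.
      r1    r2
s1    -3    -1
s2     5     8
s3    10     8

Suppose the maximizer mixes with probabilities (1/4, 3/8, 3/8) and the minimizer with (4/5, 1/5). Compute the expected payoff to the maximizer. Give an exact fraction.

Against (4/5, 1/5), each row's expected payoff is s1: -13/5; s2: 28/5; s3: 48/5.
Taking the (1/4, 3/8, 3/8)-weighted average: (1/4)·(-13/5) + (3/8)·(28/5) + (3/8)·(48/5) = 101/20.

101/20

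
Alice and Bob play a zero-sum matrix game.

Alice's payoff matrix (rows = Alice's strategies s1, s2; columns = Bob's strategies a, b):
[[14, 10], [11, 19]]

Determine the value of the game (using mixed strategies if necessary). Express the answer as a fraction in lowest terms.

13

Row minima are 10 and 11, so Alice's maximin is 11; column maxima are 14 and 19, so Bob's minimax is 14. These differ, so the equilibrium is in mixed strategies.
Let Alice play s1 with probability p. Bob is indifferent when 14p + 11(1−p) = 10p + 19(1−p), giving p = 2/3.
Let Bob play a with probability q. Alice is indifferent when 14q + 10(1−q) = 11q + 19(1−q), giving q = 3/4.
The value is 14·(3/4) + (10)·(1/4) = 13.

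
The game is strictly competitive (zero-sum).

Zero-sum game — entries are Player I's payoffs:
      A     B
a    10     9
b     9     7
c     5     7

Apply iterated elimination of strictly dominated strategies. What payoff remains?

9

Row b is strictly dominated by row a (10>9, 9>7); eliminate b.
Row c is strictly dominated by row a (10>5, 9>7); eliminate c.
Column A is strictly dominated by B for Player II (9<10); eliminate A.
Only (a, B) remains, with payoff 9.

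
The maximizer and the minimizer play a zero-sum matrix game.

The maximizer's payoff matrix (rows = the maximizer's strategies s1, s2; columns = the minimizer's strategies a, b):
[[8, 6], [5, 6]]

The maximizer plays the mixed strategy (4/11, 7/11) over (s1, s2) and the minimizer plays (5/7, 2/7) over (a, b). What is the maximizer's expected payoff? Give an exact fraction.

Against (5/7, 2/7), each row's expected payoff is s1: 52/7; s2: 37/7.
Taking the (4/11, 7/11)-weighted average: (4/11)·(52/7) + (7/11)·(37/7) = 467/77.

467/77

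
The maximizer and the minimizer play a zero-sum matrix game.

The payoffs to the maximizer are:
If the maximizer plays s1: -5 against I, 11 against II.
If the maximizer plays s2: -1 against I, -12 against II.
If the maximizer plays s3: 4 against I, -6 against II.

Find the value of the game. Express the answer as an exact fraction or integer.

Row s2 is strictly dominated by row s3, so the maximizer never plays it.
The remaining 2×2 game on (s1, s3) × (I, II) has no saddle point. Let the maximizer play s1 with probability p; indifference gives −5p + 4(1−p) = 11p − 6(1−p), so p = 5/13.
Similarly the minimizer's optimal q on I is 17/26, and the value is -5·(17/26) + (11)·(9/26) = 7/13.

7/13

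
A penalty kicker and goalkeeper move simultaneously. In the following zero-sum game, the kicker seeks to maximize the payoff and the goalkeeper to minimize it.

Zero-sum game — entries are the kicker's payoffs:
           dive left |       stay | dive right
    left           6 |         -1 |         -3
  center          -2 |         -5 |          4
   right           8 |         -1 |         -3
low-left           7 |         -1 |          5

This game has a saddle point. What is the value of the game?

Row minima: -3, -5, -3, -1 → the kicker's maximin is -1.
Column maxima: 8, -1, 5 → the goalkeeper's minimax is -1.
They coincide at (low-left, stay), so the value is -1.

-1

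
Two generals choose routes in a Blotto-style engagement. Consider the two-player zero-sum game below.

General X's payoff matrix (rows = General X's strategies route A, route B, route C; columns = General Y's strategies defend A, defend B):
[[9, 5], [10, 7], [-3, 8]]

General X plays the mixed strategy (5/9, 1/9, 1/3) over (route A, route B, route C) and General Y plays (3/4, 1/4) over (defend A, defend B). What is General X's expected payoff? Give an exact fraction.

97/18

Against (3/4, 1/4), each row's expected payoff is route A: 8; route B: 37/4; route C: -1/4.
Taking the (5/9, 1/9, 1/3)-weighted average: (5/9)·(8) + (1/9)·(37/4) + (1/3)·(-1/4) = 97/18.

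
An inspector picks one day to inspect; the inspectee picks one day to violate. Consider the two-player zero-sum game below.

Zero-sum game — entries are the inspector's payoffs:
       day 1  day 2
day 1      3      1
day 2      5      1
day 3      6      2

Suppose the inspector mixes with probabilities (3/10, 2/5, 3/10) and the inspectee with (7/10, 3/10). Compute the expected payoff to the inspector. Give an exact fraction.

92/25

Against (7/10, 3/10), each row's expected payoff is day 1: 12/5; day 2: 19/5; day 3: 24/5.
Taking the (3/10, 2/5, 3/10)-weighted average: (3/10)·(12/5) + (2/5)·(19/5) + (3/10)·(24/5) = 92/25.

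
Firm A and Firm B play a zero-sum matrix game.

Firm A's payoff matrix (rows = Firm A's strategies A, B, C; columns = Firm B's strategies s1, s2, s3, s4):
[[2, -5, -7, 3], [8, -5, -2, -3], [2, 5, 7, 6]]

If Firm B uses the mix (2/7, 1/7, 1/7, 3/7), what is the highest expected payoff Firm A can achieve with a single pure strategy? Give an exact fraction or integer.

34/7

A: (2)·(2/7) + (-5)·(1/7) + (-7)·(1/7) + (3)·(3/7) = 1/7.
B: (8)·(2/7) + (-5)·(1/7) + (-2)·(1/7) + (-3)·(3/7) = 0.
C: (2)·(2/7) + (5)·(1/7) + (7)·(1/7) + (6)·(3/7) = 34/7.
The best pure response is C with expected payoff 34/7.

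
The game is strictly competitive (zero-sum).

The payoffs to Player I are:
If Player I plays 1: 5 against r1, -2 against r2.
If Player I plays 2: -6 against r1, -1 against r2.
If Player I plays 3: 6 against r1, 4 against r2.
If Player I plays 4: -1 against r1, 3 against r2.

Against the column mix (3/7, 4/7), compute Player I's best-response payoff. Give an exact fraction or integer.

1: (5)·(3/7) + (-2)·(4/7) = 1.
2: (-6)·(3/7) + (-1)·(4/7) = -22/7.
3: (6)·(3/7) + (4)·(4/7) = 34/7.
4: (-1)·(3/7) + (3)·(4/7) = 9/7.
The best pure response is 3 with expected payoff 34/7.

34/7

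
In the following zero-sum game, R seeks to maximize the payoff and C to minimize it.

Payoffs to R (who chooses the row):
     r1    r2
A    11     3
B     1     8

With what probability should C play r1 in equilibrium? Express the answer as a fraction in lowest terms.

1/3

Row minima are 3 and 1, so R's maximin is 3; column maxima are 11 and 8, so C's minimax is 8. These differ, so the equilibrium is in mixed strategies.
Let C play r1 with probability q. R is indifferent when 11q + 3(1−q) = q + 8(1−q), giving q = 1/3.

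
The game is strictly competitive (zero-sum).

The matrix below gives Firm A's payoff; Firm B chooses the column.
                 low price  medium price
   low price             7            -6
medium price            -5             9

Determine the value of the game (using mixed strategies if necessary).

Row minima are -6 and -5, so Firm A's maximin is -5; column maxima are 7 and 9, so Firm B's minimax is 7. These differ, so the equilibrium is in mixed strategies.
Let Firm A play low price with probability p. Firm B is indifferent when 7p − 5(1−p) = −6p + 9(1−p), giving p = 14/27.
Let Firm B play low price with probability q. Firm A is indifferent when 7q − 6(1−q) = −5q + 9(1−q), giving q = 5/9.
The value is 7·(5/9) + (-6)·(4/9) = 11/9.

11/9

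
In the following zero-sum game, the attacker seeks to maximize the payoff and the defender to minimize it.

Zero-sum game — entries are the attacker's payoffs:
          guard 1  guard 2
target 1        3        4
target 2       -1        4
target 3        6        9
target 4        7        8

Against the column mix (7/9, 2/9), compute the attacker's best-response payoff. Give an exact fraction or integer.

65/9

target 1: (3)·(7/9) + (4)·(2/9) = 29/9.
target 2: (-1)·(7/9) + (4)·(2/9) = 1/9.
target 3: (6)·(7/9) + (9)·(2/9) = 20/3.
target 4: (7)·(7/9) + (8)·(2/9) = 65/9.
The best pure response is target 4 with expected payoff 65/9.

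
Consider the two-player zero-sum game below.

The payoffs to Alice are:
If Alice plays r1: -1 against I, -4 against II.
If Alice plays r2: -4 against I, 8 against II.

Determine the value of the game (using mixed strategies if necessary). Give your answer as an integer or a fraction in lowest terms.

Row minima are -4 and -4, so Alice's maximin is -4; column maxima are -1 and 8, so Bob's minimax is -1. These differ, so the equilibrium is in mixed strategies.
Let Alice play r1 with probability p. Bob is indifferent when −p − 4(1−p) = −4p + 8(1−p), giving p = 4/5.
Let Bob play I with probability q. Alice is indifferent when −q − 4(1−q) = −4q + 8(1−q), giving q = 4/5.
The value is -1·(4/5) + (-4)·(1/5) = -8/5.

-8/5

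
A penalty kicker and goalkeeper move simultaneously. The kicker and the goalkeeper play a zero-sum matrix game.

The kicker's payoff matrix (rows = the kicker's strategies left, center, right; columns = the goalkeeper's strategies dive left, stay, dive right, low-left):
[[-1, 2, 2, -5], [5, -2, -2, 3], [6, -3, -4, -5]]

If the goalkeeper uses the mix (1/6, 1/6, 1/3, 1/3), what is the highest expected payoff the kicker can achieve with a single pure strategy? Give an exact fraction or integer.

left: (-1)·(1/6) + (2)·(1/6) + (2)·(1/3) + (-5)·(1/3) = -5/6.
center: (5)·(1/6) + (-2)·(1/6) + (-2)·(1/3) + (3)·(1/3) = 5/6.
right: (6)·(1/6) + (-3)·(1/6) + (-4)·(1/3) + (-5)·(1/3) = -5/2.
The best pure response is center with expected payoff 5/6.

5/6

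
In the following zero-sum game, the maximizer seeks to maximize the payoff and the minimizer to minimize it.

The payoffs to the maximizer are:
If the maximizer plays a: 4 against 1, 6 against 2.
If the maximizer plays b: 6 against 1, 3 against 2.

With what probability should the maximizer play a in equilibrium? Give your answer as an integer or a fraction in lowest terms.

3/5

Row minima are 4 and 3, so the maximizer's maximin is 4; column maxima are 6 and 6, so the minimizer's minimax is 6. These differ, so the equilibrium is in mixed strategies.
Let the maximizer play a with probability p. The minimizer is indifferent when 4p + 6(1−p) = 6p + 3(1−p), giving p = 3/5.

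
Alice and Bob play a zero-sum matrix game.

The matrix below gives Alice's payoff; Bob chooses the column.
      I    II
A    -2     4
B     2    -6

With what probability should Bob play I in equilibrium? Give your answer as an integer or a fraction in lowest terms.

Row minima are -2 and -6, so Alice's maximin is -2; column maxima are 2 and 4, so Bob's minimax is 2. These differ, so the equilibrium is in mixed strategies.
Let Bob play I with probability q. Alice is indifferent when −2q + 4(1−q) = 2q − 6(1−q), giving q = 5/7.

5/7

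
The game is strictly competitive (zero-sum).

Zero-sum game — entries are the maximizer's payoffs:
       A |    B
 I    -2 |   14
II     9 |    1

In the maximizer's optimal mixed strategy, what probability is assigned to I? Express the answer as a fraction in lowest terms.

1/3

Row minima are -2 and 1, so the maximizer's maximin is 1; column maxima are 9 and 14, so the minimizer's minimax is 9. These differ, so the equilibrium is in mixed strategies.
Let the maximizer play I with probability p. The minimizer is indifferent when −2p + 9(1−p) = 14p + (1−p), giving p = 1/3.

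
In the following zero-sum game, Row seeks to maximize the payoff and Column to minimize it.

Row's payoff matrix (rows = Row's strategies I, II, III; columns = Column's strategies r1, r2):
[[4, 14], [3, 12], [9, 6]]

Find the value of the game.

102/13

Row II is strictly dominated by row I, so Row never plays it.
The remaining 2×2 game on (I, III) × (r1, r2) has no saddle point. Let Row play I with probability p; indifference gives 4p + 9(1−p) = 14p + 6(1−p), so p = 3/13.
Similarly Column's optimal q on r1 is 8/13, and the value is 4·(8/13) + (14)·(5/13) = 102/13.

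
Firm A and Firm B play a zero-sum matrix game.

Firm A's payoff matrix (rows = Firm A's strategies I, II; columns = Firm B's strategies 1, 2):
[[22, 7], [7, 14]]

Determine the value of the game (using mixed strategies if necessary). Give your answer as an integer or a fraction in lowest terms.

259/22

Row minima are 7 and 7, so Firm A's maximin is 7; column maxima are 22 and 14, so Firm B's minimax is 14. These differ, so the equilibrium is in mixed strategies.
Let Firm A play I with probability p. Firm B is indifferent when 22p + 7(1−p) = 7p + 14(1−p), giving p = 7/22.
Let Firm B play 1 with probability q. Firm A is indifferent when 22q + 7(1−q) = 7q + 14(1−q), giving q = 7/22.
The value is 22·(7/22) + (7)·(15/22) = 259/22.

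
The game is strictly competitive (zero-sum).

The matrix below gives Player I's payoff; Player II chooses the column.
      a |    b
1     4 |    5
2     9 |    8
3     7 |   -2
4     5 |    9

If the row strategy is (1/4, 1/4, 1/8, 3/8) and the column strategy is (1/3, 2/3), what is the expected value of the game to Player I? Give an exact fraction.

Against (1/3, 2/3), each row's expected payoff is 1: 14/3; 2: 25/3; 3: 1; 4: 23/3.
Taking the (1/4, 1/4, 1/8, 3/8)-weighted average: (1/4)·(14/3) + (1/4)·(25/3) + (1/8)·(1) + (3/8)·(23/3) = 25/4.

25/4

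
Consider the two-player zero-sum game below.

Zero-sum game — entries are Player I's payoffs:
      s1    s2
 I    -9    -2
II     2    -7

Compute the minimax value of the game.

-67/16

Row minima are -9 and -7, so Player I's maximin is -7; column maxima are 2 and -2, so Player II's minimax is -2. These differ, so the equilibrium is in mixed strategies.
Let Player I play I with probability p. Player II is indifferent when −9p + 2(1−p) = −2p − 7(1−p), giving p = 9/16.
Let Player II play s1 with probability q. Player I is indifferent when −9q − 2(1−q) = 2q − 7(1−q), giving q = 5/16.
The value is -9·(5/16) + (-2)·(11/16) = -67/16.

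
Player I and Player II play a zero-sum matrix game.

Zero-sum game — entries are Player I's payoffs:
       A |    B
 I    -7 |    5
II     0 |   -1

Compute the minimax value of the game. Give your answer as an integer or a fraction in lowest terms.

Row minima are -7 and -1, so Player I's maximin is -1; column maxima are 0 and 5, so Player II's minimax is 0. These differ, so the equilibrium is in mixed strategies.
Let Player I play I with probability p. Player II is indifferent when −7p = 5p − (1−p), giving p = 1/13.
Let Player II play A with probability q. Player I is indifferent when −7q + 5(1−q) = −(1−q), giving q = 6/13.
The value is -7·(6/13) + (5)·(7/13) = -7/13.

-7/13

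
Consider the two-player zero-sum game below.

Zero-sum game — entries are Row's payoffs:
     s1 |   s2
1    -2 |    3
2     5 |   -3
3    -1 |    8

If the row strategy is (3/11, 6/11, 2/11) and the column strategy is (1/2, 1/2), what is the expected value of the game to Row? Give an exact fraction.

29/22

Against (1/2, 1/2), each row's expected payoff is 1: 1/2; 2: 1; 3: 7/2.
Taking the (3/11, 6/11, 2/11)-weighted average: (3/11)·(1/2) + (6/11)·(1) + (2/11)·(7/2) = 29/22.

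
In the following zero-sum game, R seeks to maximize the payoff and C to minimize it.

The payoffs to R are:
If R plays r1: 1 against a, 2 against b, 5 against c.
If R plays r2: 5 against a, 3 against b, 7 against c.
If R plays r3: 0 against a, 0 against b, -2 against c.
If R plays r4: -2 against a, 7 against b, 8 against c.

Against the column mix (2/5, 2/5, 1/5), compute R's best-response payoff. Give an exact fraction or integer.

r1: (1)·(2/5) + (2)·(2/5) + (5)·(1/5) = 11/5.
r2: (5)·(2/5) + (3)·(2/5) + (7)·(1/5) = 23/5.
r3: (0)·(2/5) + (0)·(2/5) + (-2)·(1/5) = -2/5.
r4: (-2)·(2/5) + (7)·(2/5) + (8)·(1/5) = 18/5.
The best pure response is r2 with expected payoff 23/5.

23/5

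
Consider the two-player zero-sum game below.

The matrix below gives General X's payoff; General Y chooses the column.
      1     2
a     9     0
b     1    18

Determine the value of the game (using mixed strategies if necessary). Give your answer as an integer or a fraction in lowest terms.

81/13

Row minima are 0 and 1, so General X's maximin is 1; column maxima are 9 and 18, so General Y's minimax is 9. These differ, so the equilibrium is in mixed strategies.
Let General X play a with probability p. General Y is indifferent when 9p + (1−p) = 18(1−p), giving p = 17/26.
Let General Y play 1 with probability q. General X is indifferent when 9q = q + 18(1−q), giving q = 9/13.
The value is 9·(9/13) + (0)·(4/13) = 81/13.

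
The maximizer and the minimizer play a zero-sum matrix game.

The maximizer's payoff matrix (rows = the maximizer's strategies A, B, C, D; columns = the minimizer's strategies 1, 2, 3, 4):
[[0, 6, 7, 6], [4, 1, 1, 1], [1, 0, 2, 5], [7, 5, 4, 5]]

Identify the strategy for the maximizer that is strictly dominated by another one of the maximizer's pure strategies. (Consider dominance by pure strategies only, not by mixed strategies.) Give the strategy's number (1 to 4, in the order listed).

2

Compare B with D: 7 > 4, 5 > 1, 4 > 1, 5 > 1.
So D strictly dominates B for the maximizer; B is strictly dominated.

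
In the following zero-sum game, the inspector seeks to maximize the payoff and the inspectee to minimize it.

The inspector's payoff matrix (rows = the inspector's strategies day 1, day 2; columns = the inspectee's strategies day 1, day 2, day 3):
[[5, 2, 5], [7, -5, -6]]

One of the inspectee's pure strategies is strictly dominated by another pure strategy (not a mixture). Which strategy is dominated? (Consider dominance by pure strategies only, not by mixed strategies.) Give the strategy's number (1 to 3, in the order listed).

The inspectee prefers columns that give the inspector less. Compare day 1 with day 2: 2 < 5, -5 < 7.
So day 2 strictly dominates day 1 for the inspectee; day 1 is strictly dominated.

1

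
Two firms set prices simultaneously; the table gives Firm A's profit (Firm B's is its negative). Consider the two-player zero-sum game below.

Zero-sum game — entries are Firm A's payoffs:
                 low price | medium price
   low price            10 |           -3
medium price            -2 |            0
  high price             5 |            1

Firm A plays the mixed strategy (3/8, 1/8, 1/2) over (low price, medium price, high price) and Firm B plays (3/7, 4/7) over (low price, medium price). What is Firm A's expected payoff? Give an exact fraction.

31/14

Against (3/7, 4/7), each row's expected payoff is low price: 18/7; medium price: -6/7; high price: 19/7.
Taking the (3/8, 1/8, 1/2)-weighted average: (3/8)·(18/7) + (1/8)·(-6/7) + (1/2)·(19/7) = 31/14.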